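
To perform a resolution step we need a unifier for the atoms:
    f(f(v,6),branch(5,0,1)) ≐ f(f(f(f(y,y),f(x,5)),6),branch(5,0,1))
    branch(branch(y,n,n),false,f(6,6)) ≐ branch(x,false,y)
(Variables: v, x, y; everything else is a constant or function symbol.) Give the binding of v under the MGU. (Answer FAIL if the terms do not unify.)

Decompose f/2: f(v,6) ≐ f(f(f(y,y),f(x,5)),6),  branch(5,0,1) ≐ branch(5,0,1).
Decompose f/2: v ≐ f(f(y,y),f(x,5)),  6 ≐ 6.
Bind v := f(f(y,y),f(x,5)); no other remaining equation mentions v.
Delete trivial equation 6 ≐ 6.
Delete trivial equation branch(5,0,1) ≐ branch(5,0,1).
Decompose branch/3: branch(y,n,n) ≐ x,  false ≐ false,  f(6,6) ≐ y.
Bind x := branch(y,n,n); no other remaining equation mentions x. Substituting into the earlier binding gives v := f(f(y,y),f(branch(y,n,n),5)).
Delete trivial equation false ≐ false.
Bind y := f(6,6). Substituting into the earlier bindings gives v := f(f(f(6,6),f(6,6)),f(branch(f(6,6),n,n),5)), x := branch(f(6,6),n,n).
MGU = { v := f(f(f(6,6),f(6,6)),f(branch(f(6,6),n,n),5)), x := branch(f(6,6),n,n), y := f(6,6) }, so v := f(f(f(6,6),f(6,6)),f(branch(f(6,6),n,n),5)).

f(f(f(6,6),f(6,6)),f(branch(f(6,6),n,n),5))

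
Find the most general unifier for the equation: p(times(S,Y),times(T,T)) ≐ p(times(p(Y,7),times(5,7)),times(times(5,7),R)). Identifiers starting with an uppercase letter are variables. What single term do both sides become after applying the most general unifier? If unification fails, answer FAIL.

Decompose p/2: times(S,Y) ≐ times(p(Y,7),times(5,7)),  times(T,T) ≐ times(times(5,7),R).
Decompose times/2: S ≐ p(Y,7),  Y ≐ times(5,7).
Bind S := p(Y,7); no other remaining equation mentions S.
Bind Y := times(5,7); no other remaining equation mentions Y. Substituting into the earlier binding gives S := p(times(5,7),7).
Decompose times/2: T ≐ times(5,7),  T ≐ R.
Bind T := times(5,7); substituting into the remaining equation gives: times(5,7) ≐ R.
Bind R := times(5,7).
Applying the MGU to either side gives p(times(p(times(5,7),7),times(5,7)),times(times(5,7),times(5,7))).

p(times(p(times(5,7),7),times(5,7)),times(times(5,7),times(5,7)))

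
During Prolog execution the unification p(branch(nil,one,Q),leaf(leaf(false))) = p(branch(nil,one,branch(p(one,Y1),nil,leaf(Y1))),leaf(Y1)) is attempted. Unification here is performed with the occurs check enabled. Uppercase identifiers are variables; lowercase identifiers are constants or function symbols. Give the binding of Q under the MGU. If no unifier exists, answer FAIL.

branch(p(one,leaf(false)),nil,leaf(leaf(false)))

Decompose p/2: branch(nil,one,Q) = branch(nil,one,branch(p(one,Y1),nil,leaf(Y1))),  leaf(leaf(false)) = leaf(Y1).
Decompose branch/3: nil = nil,  one = one,  Q = branch(p(one,Y1),nil,leaf(Y1)).
Delete trivial equation nil = nil.
Delete trivial equation one = one.
Bind Q := branch(p(one,Y1),nil,leaf(Y1)); no other remaining equation mentions Q.
Decompose leaf/1: leaf(false) = Y1.
Bind Y1 := leaf(false). Substituting into the earlier binding gives Q := branch(p(one,leaf(false)),nil,leaf(leaf(false))).
MGU = { Q -> branch(p(one,leaf(false)),nil,leaf(leaf(false))), Y1 -> leaf(false) }, so Q -> branch(p(one,leaf(false)),nil,leaf(leaf(false))).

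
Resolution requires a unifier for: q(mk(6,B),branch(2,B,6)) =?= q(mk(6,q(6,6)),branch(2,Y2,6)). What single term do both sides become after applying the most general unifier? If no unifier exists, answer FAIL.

Decompose q/2: mk(6,B) =?= mk(6,q(6,6)),  branch(2,B,6) =?= branch(2,Y2,6).
Decompose mk/2: 6 =?= 6,  B =?= q(6,6).
Delete trivial equation 6 =?= 6.
Bind B := q(6,6); substituting into the remaining equation gives: branch(2,q(6,6),6) =?= branch(2,Y2,6).
Decompose branch/3: 2 =?= 2,  q(6,6) =?= Y2,  6 =?= 6.
Delete trivial equation 2 =?= 2.
Bind Y2 := q(6,6); no other remaining equation mentions Y2.
Delete trivial equation 6 =?= 6.
Applying the MGU to either side gives q(mk(6,q(6,6)),branch(2,q(6,6),6)).

q(mk(6,q(6,6)),branch(2,q(6,6),6))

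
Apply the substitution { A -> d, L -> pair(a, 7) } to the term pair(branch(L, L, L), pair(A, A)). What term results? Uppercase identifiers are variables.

pair(branch(pair(a, 7), pair(a, 7), pair(a, 7)), pair(d, d))

Replace each occurrence of A with d.
Replace each occurrence of L with pair(a, 7).
Result: pair(branch(pair(a, 7), pair(a, 7), pair(a, 7)), pair(d, d)).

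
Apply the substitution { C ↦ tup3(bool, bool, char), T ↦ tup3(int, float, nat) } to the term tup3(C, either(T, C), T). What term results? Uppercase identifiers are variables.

tup3(tup3(bool, bool, char), either(tup3(int, float, nat), tup3(bool, bool, char)), tup3(int, float, nat))

Replace each occurrence of C with tup3(bool, bool, char).
Replace each occurrence of T with tup3(int, float, nat).
Result: tup3(tup3(bool, bool, char), either(tup3(int, float, nat), tup3(bool, bool, char)), tup3(int, float, nat)).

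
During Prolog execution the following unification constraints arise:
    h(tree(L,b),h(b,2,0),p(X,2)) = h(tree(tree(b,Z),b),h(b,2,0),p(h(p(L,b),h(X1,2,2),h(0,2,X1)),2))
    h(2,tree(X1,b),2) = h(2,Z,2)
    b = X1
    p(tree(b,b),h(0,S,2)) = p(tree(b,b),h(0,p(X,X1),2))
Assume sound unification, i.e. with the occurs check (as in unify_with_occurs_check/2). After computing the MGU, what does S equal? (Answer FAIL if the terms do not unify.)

Decompose h/3: tree(L,b) = tree(tree(b,Z),b),  h(b,2,0) = h(b,2,0),  p(X,2) = p(h(p(L,b),h(X1,2,2),h(0,2,X1)),2).
Decompose tree/2: L = tree(b,Z),  b = b.
Bind L := tree(b,Z); substituting into the one remaining equation that mentions L gives: p(X,2) = p(h(p(tree(b,Z),b),h(X1,2,2),h(0,2,X1)),2).
Delete trivial equation b = b.
Delete trivial equation h(b,2,0) = h(b,2,0).
Decompose p/2: X = h(p(tree(b,Z),b),h(X1,2,2),h(0,2,X1)),  2 = 2.
Bind X := h(p(tree(b,Z),b),h(X1,2,2),h(0,2,X1)); substituting into the one remaining equation that mentions X gives: p(tree(b,b),h(0,S,2)) = p(tree(b,b),h(0,p(h(p(tree(b,Z),b),h(X1,2,2),h(0,2,X1)),X1),2)).
Delete trivial equation 2 = 2.
Decompose h/3: 2 = 2,  tree(X1,b) = Z,  2 = 2.
Delete trivial equation 2 = 2.
Bind Z := tree(X1,b); substituting into the one remaining equation that mentions Z gives: p(tree(b,b),h(0,S,2)) = p(tree(b,b),h(0,p(h(p(tree(b,tree(X1,b)),b),h(X1,2,2),h(0,2,X1)),X1),2)). Substituting into the earlier bindings gives L := tree(b,tree(X1,b)), X := h(p(tree(b,tree(X1,b)),b),h(X1,2,2),h(0,2,X1)).
Delete trivial equation 2 = 2.
Bind X1 := b; substituting into the remaining equation gives: p(tree(b,b),h(0,S,2)) = p(tree(b,b),h(0,p(h(p(tree(b,tree(b,b)),b),h(b,2,2),h(0,2,b)),b),2)). Substituting into the earlier bindings gives L := tree(b,tree(b,b)), X := h(p(tree(b,tree(b,b)),b),h(b,2,2),h(0,2,b)), Z := tree(b,b).
Decompose p/2: tree(b,b) = tree(b,b),  h(0,S,2) = h(0,p(h(p(tree(b,tree(b,b)),b),h(b,2,2),h(0,2,b)),b),2).
Delete trivial equation tree(b,b) = tree(b,b).
Decompose h/3: 0 = 0,  S = p(h(p(tree(b,tree(b,b)),b),h(b,2,2),h(0,2,b)),b),  2 = 2.
Delete trivial equation 0 = 0.
Bind S := p(h(p(tree(b,tree(b,b)),b),h(b,2,2),h(0,2,b)),b); no other remaining equation mentions S.
Delete trivial equation 2 = 2.
MGU = { L ↦ tree(b,tree(b,b)), X ↦ h(p(tree(b,tree(b,b)),b),h(b,2,2),h(0,2,b)), Z ↦ tree(b,b), X1 ↦ b, S ↦ p(h(p(tree(b,tree(b,b)),b),h(b,2,2),h(0,2,b)),b) }, so S ↦ p(h(p(tree(b,tree(b,b)),b),h(b,2,2),h(0,2,b)),b).

p(h(p(tree(b,tree(b,b)),b),h(b,2,2),h(0,2,b)),b)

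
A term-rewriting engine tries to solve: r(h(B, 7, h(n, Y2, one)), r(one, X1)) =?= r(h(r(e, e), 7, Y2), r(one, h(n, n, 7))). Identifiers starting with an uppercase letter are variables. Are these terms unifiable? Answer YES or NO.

NO

Decompose r/2: h(B, 7, h(n, Y2, one)) =?= h(r(e, e), 7, Y2),  r(one, X1) =?= r(one, h(n, n, 7)).
Decompose h/3: B =?= r(e, e),  7 =?= 7,  h(n, Y2, one) =?= Y2.
Bind B := r(e, e); no other remaining equation mentions B.
Delete trivial equation 7 =?= 7.
Occurs check fails: Y2 occurs in h(n, Y2, one); the equation Y2 =?= h(n, Y2, one) has no finite solution.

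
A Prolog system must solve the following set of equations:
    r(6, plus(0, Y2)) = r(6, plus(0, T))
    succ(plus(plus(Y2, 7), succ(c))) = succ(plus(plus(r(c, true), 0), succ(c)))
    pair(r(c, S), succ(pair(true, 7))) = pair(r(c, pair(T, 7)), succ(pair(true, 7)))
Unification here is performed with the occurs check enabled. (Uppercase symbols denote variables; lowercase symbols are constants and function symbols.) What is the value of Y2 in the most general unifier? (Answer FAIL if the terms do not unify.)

Decompose r/2: 6 = 6,  plus(0, Y2) = plus(0, T).
Delete trivial equation 6 = 6.
Decompose plus/2: 0 = 0,  Y2 = T.
Delete trivial equation 0 = 0.
Bind Y2 := T; substituting into the one remaining equation that mentions Y2 gives: succ(plus(plus(T, 7), succ(c))) = succ(plus(plus(r(c, true), 0), succ(c))).
Decompose succ/1: plus(plus(T, 7), succ(c)) = plus(plus(r(c, true), 0), succ(c)).
Decompose plus/2: plus(T, 7) = plus(r(c, true), 0),  succ(c) = succ(c).
Decompose plus/2: T = r(c, true),  7 = 0.
Bind T := r(c, true); substituting into the one remaining equation that mentions T gives: pair(r(c, S), succ(pair(true, 7))) = pair(r(c, pair(r(c, true), 7)), succ(pair(true, 7))). Substituting into the earlier binding gives Y2 := r(c, true).
Clash: constants 7 and 0 differ; no unifier exists.

FAIL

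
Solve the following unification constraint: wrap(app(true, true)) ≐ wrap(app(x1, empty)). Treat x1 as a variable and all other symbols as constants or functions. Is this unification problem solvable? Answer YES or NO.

NO

Decompose wrap/1: app(true, true) ≐ app(x1, empty).
Decompose app/2: true ≐ x1,  true ≐ empty.
Bind x1 := true; no other remaining equation mentions x1.
Clash: constants true and empty differ; no unifier exists.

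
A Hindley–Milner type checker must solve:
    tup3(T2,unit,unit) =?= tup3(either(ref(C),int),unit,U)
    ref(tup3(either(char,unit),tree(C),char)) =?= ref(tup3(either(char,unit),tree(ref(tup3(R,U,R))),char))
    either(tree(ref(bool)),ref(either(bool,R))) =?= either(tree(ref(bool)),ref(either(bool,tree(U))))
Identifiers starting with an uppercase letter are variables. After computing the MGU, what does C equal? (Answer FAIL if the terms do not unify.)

Decompose tup3/3: T2 =?= either(ref(C),int),  unit =?= unit,  unit =?= U.
Bind T2 := either(ref(C),int); no other remaining equation mentions T2.
Delete trivial equation unit =?= unit.
Bind U := unit; substituting into the remaining equations gives: ref(tup3(either(char,unit),tree(C),char)) =?= ref(tup3(either(char,unit),tree(ref(tup3(R,unit,R))),char)),  either(tree(ref(bool)),ref(either(bool,R))) =?= either(tree(ref(bool)),ref(either(bool,tree(unit)))).
Decompose ref/1: tup3(either(char,unit),tree(C),char) =?= tup3(either(char,unit),tree(ref(tup3(R,unit,R))),char).
Decompose tup3/3: either(char,unit) =?= either(char,unit),  tree(C) =?= tree(ref(tup3(R,unit,R))),  char =?= char.
Delete trivial equation either(char,unit) =?= either(char,unit).
Decompose tree/1: C =?= ref(tup3(R,unit,R)).
Bind C := ref(tup3(R,unit,R)); no other remaining equation mentions C. Substituting into the earlier binding gives T2 := either(ref(ref(tup3(R,unit,R))),int).
Delete trivial equation char =?= char.
Decompose either/2: tree(ref(bool)) =?= tree(ref(bool)),  ref(either(bool,R)) =?= ref(either(bool,tree(unit))).
Delete trivial equation tree(ref(bool)) =?= tree(ref(bool)).
Decompose ref/1: either(bool,R) =?= either(bool,tree(unit)).
Decompose either/2: bool =?= bool,  R =?= tree(unit).
Delete trivial equation bool =?= bool.
Bind R := tree(unit). Substituting into the earlier bindings gives T2 := either(ref(ref(tup3(tree(unit),unit,tree(unit)))),int), C := ref(tup3(tree(unit),unit,tree(unit))).
MGU = { T2 -> either(ref(ref(tup3(tree(unit),unit,tree(unit)))),int), U -> unit, C -> ref(tup3(tree(unit),unit,tree(unit))), R -> tree(unit) }, so C -> ref(tup3(tree(unit),unit,tree(unit))).

ref(tup3(tree(unit),unit,tree(unit)))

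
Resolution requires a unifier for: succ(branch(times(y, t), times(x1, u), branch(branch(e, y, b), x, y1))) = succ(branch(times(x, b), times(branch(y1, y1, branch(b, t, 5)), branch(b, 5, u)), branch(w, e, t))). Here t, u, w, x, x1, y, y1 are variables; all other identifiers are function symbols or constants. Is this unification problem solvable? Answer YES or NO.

NO

Decompose succ/1: branch(times(y, t), times(x1, u), branch(branch(e, y, b), x, y1)) = branch(times(x, b), times(branch(y1, y1, branch(b, t, 5)), branch(b, 5, u)), branch(w, e, t)).
Decompose branch/3: times(y, t) = times(x, b),  times(x1, u) = times(branch(y1, y1, branch(b, t, 5)), branch(b, 5, u)),  branch(branch(e, y, b), x, y1) = branch(w, e, t).
Decompose times/2: y = x,  t = b.
Bind y := x; substituting into the one remaining equation that mentions y gives: branch(branch(e, x, b), x, y1) = branch(w, e, t).
Bind t := b; substituting into the remaining equations gives: times(x1, u) = times(branch(y1, y1, branch(b, b, 5)), branch(b, 5, u)),  branch(branch(e, x, b), x, y1) = branch(w, e, b).
Decompose times/2: x1 = branch(y1, y1, branch(b, b, 5)),  u = branch(b, 5, u).
Bind x1 := branch(y1, y1, branch(b, b, 5)); no other remaining equation mentions x1.
Occurs check fails: u occurs in branch(b, 5, u); the equation u = branch(b, 5, u) has no finite solution.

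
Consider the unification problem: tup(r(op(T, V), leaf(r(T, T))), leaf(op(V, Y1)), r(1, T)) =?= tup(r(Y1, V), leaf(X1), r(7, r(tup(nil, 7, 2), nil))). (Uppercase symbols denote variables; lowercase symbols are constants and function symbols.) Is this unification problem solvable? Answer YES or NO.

NO

Decompose tup/3: r(op(T, V), leaf(r(T, T))) =?= r(Y1, V),  leaf(op(V, Y1)) =?= leaf(X1),  r(1, T) =?= r(7, r(tup(nil, 7, 2), nil)).
Decompose r/2: op(T, V) =?= Y1,  leaf(r(T, T)) =?= V.
Bind Y1 := op(T, V); substituting into the one remaining equation that mentions Y1 gives: leaf(op(V, op(T, V))) =?= leaf(X1).
Bind V := leaf(r(T, T)); substituting into the one remaining equation that mentions V gives: leaf(op(leaf(r(T, T)), op(T, leaf(r(T, T))))) =?= leaf(X1). Substituting into the earlier binding gives Y1 := op(T, leaf(r(T, T))).
Decompose leaf/1: op(leaf(r(T, T)), op(T, leaf(r(T, T)))) =?= X1.
Bind X1 := op(leaf(r(T, T)), op(T, leaf(r(T, T)))); no other remaining equation mentions X1.
Decompose r/2: 1 =?= 7,  T =?= r(tup(nil, 7, 2), nil).
Clash: constants 1 and 7 differ; no unifier exists.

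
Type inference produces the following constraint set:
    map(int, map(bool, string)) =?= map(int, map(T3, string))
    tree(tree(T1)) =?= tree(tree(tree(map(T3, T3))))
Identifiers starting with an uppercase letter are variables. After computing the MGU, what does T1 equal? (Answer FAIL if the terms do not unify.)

tree(map(bool, bool))

Decompose map/2: int =?= int,  map(bool, string) =?= map(T3, string).
Delete trivial equation int =?= int.
Decompose map/2: bool =?= T3,  string =?= string.
Bind T3 := bool; substituting into the one remaining equation that mentions T3 gives: tree(tree(T1)) =?= tree(tree(tree(map(bool, bool)))).
Delete trivial equation string =?= string.
Decompose tree/1: tree(T1) =?= tree(tree(map(bool, bool))).
Decompose tree/1: T1 =?= tree(map(bool, bool)).
Bind T1 := tree(map(bool, bool)).
MGU = { T3 := bool, T1 := tree(map(bool, bool)) }, so T1 := tree(map(bool, bool)).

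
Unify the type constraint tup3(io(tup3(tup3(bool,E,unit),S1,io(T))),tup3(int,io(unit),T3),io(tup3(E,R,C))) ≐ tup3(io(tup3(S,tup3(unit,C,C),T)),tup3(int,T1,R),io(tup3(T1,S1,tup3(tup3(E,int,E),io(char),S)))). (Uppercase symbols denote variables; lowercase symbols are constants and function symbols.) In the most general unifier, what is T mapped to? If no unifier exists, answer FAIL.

Decompose tup3/3: io(tup3(tup3(bool,E,unit),S1,io(T))) ≐ io(tup3(S,tup3(unit,C,C),T)),  tup3(int,io(unit),T3) ≐ tup3(int,T1,R),  io(tup3(E,R,C)) ≐ io(tup3(T1,S1,tup3(tup3(E,int,E),io(char),S))).
Decompose io/1: tup3(tup3(bool,E,unit),S1,io(T)) ≐ tup3(S,tup3(unit,C,C),T).
Decompose tup3/3: tup3(bool,E,unit) ≐ S,  S1 ≐ tup3(unit,C,C),  io(T) ≐ T.
Bind S := tup3(bool,E,unit); substituting into the one remaining equation that mentions S gives: io(tup3(E,R,C)) ≐ io(tup3(T1,S1,tup3(tup3(E,int,E),io(char),tup3(bool,E,unit)))).
Bind S1 := tup3(unit,C,C); substituting into the one remaining equation that mentions S1 gives: io(tup3(E,R,C)) ≐ io(tup3(T1,tup3(unit,C,C),tup3(tup3(E,int,E),io(char),tup3(bool,E,unit)))).
Occurs check fails: T occurs in io(T); the equation T ≐ io(T) has no finite solution.

FAIL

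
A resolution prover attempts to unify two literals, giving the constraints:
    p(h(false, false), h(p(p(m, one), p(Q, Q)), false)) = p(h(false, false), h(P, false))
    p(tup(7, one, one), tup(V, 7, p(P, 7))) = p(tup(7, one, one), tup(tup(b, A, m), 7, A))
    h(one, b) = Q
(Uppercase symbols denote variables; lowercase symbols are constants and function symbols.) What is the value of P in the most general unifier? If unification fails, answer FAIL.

p(p(m, one), p(h(one, b), h(one, b)))

Decompose p/2: h(false, false) = h(false, false),  h(p(p(m, one), p(Q, Q)), false) = h(P, false).
Delete trivial equation h(false, false) = h(false, false).
Decompose h/2: p(p(m, one), p(Q, Q)) = P,  false = false.
Bind P := p(p(m, one), p(Q, Q)); substituting into the one remaining equation that mentions P gives: p(tup(7, one, one), tup(V, 7, p(p(p(m, one), p(Q, Q)), 7))) = p(tup(7, one, one), tup(tup(b, A, m), 7, A)).
Delete trivial equation false = false.
Decompose p/2: tup(7, one, one) = tup(7, one, one),  tup(V, 7, p(p(p(m, one), p(Q, Q)), 7)) = tup(tup(b, A, m), 7, A).
Delete trivial equation tup(7, one, one) = tup(7, one, one).
Decompose tup/3: V = tup(b, A, m),  7 = 7,  p(p(p(m, one), p(Q, Q)), 7) = A.
Bind V := tup(b, A, m); no other remaining equation mentions V.
Delete trivial equation 7 = 7.
Bind A := p(p(p(m, one), p(Q, Q)), 7); no other remaining equation mentions A. Substituting into the earlier binding gives V := tup(b, p(p(p(m, one), p(Q, Q)), 7), m).
Bind Q := h(one, b). Substituting into the earlier bindings gives P := p(p(m, one), p(h(one, b), h(one, b))), V := tup(b, p(p(p(m, one), p(h(one, b), h(one, b))), 7), m), A := p(p(p(m, one), p(h(one, b), h(one, b))), 7).
MGU = { P -> p(p(m, one), p(h(one, b), h(one, b))), V -> tup(b, p(p(p(m, one), p(h(one, b), h(one, b))), 7), m), A -> p(p(p(m, one), p(h(one, b), h(one, b))), 7), Q -> h(one, b) }, so P -> p(p(m, one), p(h(one, b), h(one, b))).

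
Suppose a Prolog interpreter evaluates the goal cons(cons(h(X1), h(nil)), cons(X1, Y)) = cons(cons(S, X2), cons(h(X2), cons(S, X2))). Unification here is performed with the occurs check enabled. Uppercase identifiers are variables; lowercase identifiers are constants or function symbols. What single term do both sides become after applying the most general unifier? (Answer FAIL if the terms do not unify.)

cons(cons(h(h(h(nil))), h(nil)), cons(h(h(nil)), cons(h(h(h(nil))), h(nil))))

Decompose cons/2: cons(h(X1), h(nil)) = cons(S, X2),  cons(X1, Y) = cons(h(X2), cons(S, X2)).
Decompose cons/2: h(X1) = S,  h(nil) = X2.
Bind S := h(X1); substituting into the one remaining equation that mentions S gives: cons(X1, Y) = cons(h(X2), cons(h(X1), X2)).
Bind X2 := h(nil); substituting into the remaining equation gives: cons(X1, Y) = cons(h(h(nil)), cons(h(X1), h(nil))).
Decompose cons/2: X1 = h(h(nil)),  Y = cons(h(X1), h(nil)).
Bind X1 := h(h(nil)); substituting into the remaining equation gives: Y = cons(h(h(h(nil))), h(nil)). Substituting into the earlier binding gives S := h(h(h(nil))).
Bind Y := cons(h(h(h(nil))), h(nil)).
Applying the MGU to either side gives cons(cons(h(h(h(nil))), h(nil)), cons(h(h(nil)), cons(h(h(h(nil))), h(nil)))).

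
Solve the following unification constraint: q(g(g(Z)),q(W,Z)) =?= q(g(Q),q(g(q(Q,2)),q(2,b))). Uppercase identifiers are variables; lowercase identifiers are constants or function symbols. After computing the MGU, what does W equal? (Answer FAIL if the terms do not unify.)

Decompose q/2: g(g(Z)) =?= g(Q),  q(W,Z) =?= q(g(q(Q,2)),q(2,b)).
Decompose g/1: g(Z) =?= Q.
Bind Q := g(Z); substituting into the remaining equation gives: q(W,Z) =?= q(g(q(g(Z),2)),q(2,b)).
Decompose q/2: W =?= g(q(g(Z),2)),  Z =?= q(2,b).
Bind W := g(q(g(Z),2)); no other remaining equation mentions W.
Bind Z := q(2,b). Substituting into the earlier bindings gives Q := g(q(2,b)), W := g(q(g(q(2,b)),2)).
MGU = { Q ↦ g(q(2,b)), W ↦ g(q(g(q(2,b)),2)), Z ↦ q(2,b) }, so W ↦ g(q(g(q(2,b)),2)).

g(q(g(q(2,b)),2))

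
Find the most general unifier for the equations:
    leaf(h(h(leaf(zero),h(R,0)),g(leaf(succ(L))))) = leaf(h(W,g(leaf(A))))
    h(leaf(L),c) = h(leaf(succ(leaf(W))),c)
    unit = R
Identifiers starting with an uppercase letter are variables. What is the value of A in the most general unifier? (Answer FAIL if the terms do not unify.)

Decompose leaf/1: h(h(leaf(zero),h(R,0)),g(leaf(succ(L)))) = h(W,g(leaf(A))).
Decompose h/2: h(leaf(zero),h(R,0)) = W,  g(leaf(succ(L))) = g(leaf(A)).
Bind W := h(leaf(zero),h(R,0)); substituting into the one remaining equation that mentions W gives: h(leaf(L),c) = h(leaf(succ(leaf(h(leaf(zero),h(R,0))))),c).
Decompose g/1: leaf(succ(L)) = leaf(A).
Decompose leaf/1: succ(L) = A.
Bind A := succ(L); no other remaining equation mentions A.
Decompose h/2: leaf(L) = leaf(succ(leaf(h(leaf(zero),h(R,0))))),  c = c.
Decompose leaf/1: L = succ(leaf(h(leaf(zero),h(R,0)))).
Bind L := succ(leaf(h(leaf(zero),h(R,0)))); no other remaining equation mentions L. Substituting into the earlier binding gives A := succ(succ(leaf(h(leaf(zero),h(R,0))))).
Delete trivial equation c = c.
Bind R := unit. Substituting into the earlier bindings gives W := h(leaf(zero),h(unit,0)), A := succ(succ(leaf(h(leaf(zero),h(unit,0))))), L := succ(leaf(h(leaf(zero),h(unit,0)))).
MGU = { W ↦ h(leaf(zero),h(unit,0)), A ↦ succ(succ(leaf(h(leaf(zero),h(unit,0))))), L ↦ succ(leaf(h(leaf(zero),h(unit,0)))), R ↦ unit }, so A ↦ succ(succ(leaf(h(leaf(zero),h(unit,0))))).

succ(succ(leaf(h(leaf(zero),h(unit,0)))))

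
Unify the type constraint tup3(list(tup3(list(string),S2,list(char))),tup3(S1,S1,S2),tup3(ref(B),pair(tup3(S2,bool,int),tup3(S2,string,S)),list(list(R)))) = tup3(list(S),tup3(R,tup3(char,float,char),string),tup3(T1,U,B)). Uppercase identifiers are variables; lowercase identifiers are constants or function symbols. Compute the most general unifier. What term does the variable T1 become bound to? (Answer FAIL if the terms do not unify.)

ref(list(list(tup3(char,float,char))))

Decompose tup3/3: list(tup3(list(string),S2,list(char))) = list(S),  tup3(S1,S1,S2) = tup3(R,tup3(char,float,char),string),  tup3(ref(B),pair(tup3(S2,bool,int),tup3(S2,string,S)),list(list(R))) = tup3(T1,U,B).
Decompose list/1: tup3(list(string),S2,list(char)) = S.
Bind S := tup3(list(string),S2,list(char)); substituting into the one remaining equation that mentions S gives: tup3(ref(B),pair(tup3(S2,bool,int),tup3(S2,string,tup3(list(string),S2,list(char)))),list(list(R))) = tup3(T1,U,B).
Decompose tup3/3: S1 = R,  S1 = tup3(char,float,char),  S2 = string.
Bind S1 := R; substituting into the one remaining equation that mentions S1 gives: R = tup3(char,float,char).
Bind R := tup3(char,float,char); substituting into the one remaining equation that mentions R gives: tup3(ref(B),pair(tup3(S2,bool,int),tup3(S2,string,tup3(list(string),S2,list(char)))),list(list(tup3(char,float,char)))) = tup3(T1,U,B). Substituting into the earlier binding gives S1 := tup3(char,float,char).
Bind S2 := string; substituting into the remaining equation gives: tup3(ref(B),pair(tup3(string,bool,int),tup3(string,string,tup3(list(string),string,list(char)))),list(list(tup3(char,float,char)))) = tup3(T1,U,B). Substituting into the earlier binding gives S := tup3(list(string),string,list(char)).
Decompose tup3/3: ref(B) = T1,  pair(tup3(string,bool,int),tup3(string,string,tup3(list(string),string,list(char)))) = U,  list(list(tup3(char,float,char))) = B.
Bind T1 := ref(B); no other remaining equation mentions T1.
Bind U := pair(tup3(string,bool,int),tup3(string,string,tup3(list(string),string,list(char)))); no other remaining equation mentions U.
Bind B := list(list(tup3(char,float,char))). Substituting into the earlier binding gives T1 := ref(list(list(tup3(char,float,char)))).
MGU = { S ↦ tup3(list(string),string,list(char)), S1 ↦ tup3(char,float,char), R ↦ tup3(char,float,char), S2 ↦ string, T1 ↦ ref(list(list(tup3(char,float,char)))), U ↦ pair(tup3(string,bool,int),tup3(string,string,tup3(list(string),string,list(char)))), B ↦ list(list(tup3(char,float,char))) }, so T1 ↦ ref(list(list(tup3(char,float,char)))).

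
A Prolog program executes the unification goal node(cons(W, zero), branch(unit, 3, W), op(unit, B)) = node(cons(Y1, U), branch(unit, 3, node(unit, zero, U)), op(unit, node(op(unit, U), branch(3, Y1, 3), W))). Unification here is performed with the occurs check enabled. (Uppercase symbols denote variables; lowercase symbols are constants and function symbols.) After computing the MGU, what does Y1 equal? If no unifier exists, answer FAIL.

Decompose node/3: cons(W, zero) = cons(Y1, U),  branch(unit, 3, W) = branch(unit, 3, node(unit, zero, U)),  op(unit, B) = op(unit, node(op(unit, U), branch(3, Y1, 3), W)).
Decompose cons/2: W = Y1,  zero = U.
Bind W := Y1; substituting into the 2 remaining equations that mention W gives: branch(unit, 3, Y1) = branch(unit, 3, node(unit, zero, U)),  op(unit, B) = op(unit, node(op(unit, U), branch(3, Y1, 3), Y1)).
Bind U := zero; substituting into the remaining equations gives: branch(unit, 3, Y1) = branch(unit, 3, node(unit, zero, zero)),  op(unit, B) = op(unit, node(op(unit, zero), branch(3, Y1, 3), Y1)).
Decompose branch/3: unit = unit,  3 = 3,  Y1 = node(unit, zero, zero).
Delete trivial equation unit = unit.
Delete trivial equation 3 = 3.
Bind Y1 := node(unit, zero, zero); substituting into the remaining equation gives: op(unit, B) = op(unit, node(op(unit, zero), branch(3, node(unit, zero, zero), 3), node(unit, zero, zero))). Substituting into the earlier binding gives W := node(unit, zero, zero).
Decompose op/2: unit = unit,  B = node(op(unit, zero), branch(3, node(unit, zero, zero), 3), node(unit, zero, zero)).
Delete trivial equation unit = unit.
Bind B := node(op(unit, zero), branch(3, node(unit, zero, zero), 3), node(unit, zero, zero)).
MGU = { W = node(unit, zero, zero), U = zero, Y1 = node(unit, zero, zero), B = node(op(unit, zero), branch(3, node(unit, zero, zero), 3), node(unit, zero, zero)) }, so Y1 = node(unit, zero, zero).

node(unit, zero, zero)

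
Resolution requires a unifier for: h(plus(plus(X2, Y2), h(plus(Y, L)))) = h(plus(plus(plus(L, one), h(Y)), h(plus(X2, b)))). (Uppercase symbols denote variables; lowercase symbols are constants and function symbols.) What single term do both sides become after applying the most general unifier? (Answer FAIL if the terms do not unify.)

h(plus(plus(plus(b, one), h(plus(b, one))), h(plus(plus(b, one), b))))

Decompose h/1: plus(plus(X2, Y2), h(plus(Y, L))) = plus(plus(plus(L, one), h(Y)), h(plus(X2, b))).
Decompose plus/2: plus(X2, Y2) = plus(plus(L, one), h(Y)),  h(plus(Y, L)) = h(plus(X2, b)).
Decompose plus/2: X2 = plus(L, one),  Y2 = h(Y).
Bind X2 := plus(L, one); substituting into the one remaining equation that mentions X2 gives: h(plus(Y, L)) = h(plus(plus(L, one), b)).
Bind Y2 := h(Y); no other remaining equation mentions Y2.
Decompose h/1: plus(Y, L) = plus(plus(L, one), b).
Decompose plus/2: Y = plus(L, one),  L = b.
Bind Y := plus(L, one); no other remaining equation mentions Y. Substituting into the earlier binding gives Y2 := h(plus(L, one)).
Bind L := b. Substituting into the earlier bindings gives X2 := plus(b, one), Y2 := h(plus(b, one)), Y := plus(b, one).
Applying the MGU to either side gives h(plus(plus(plus(b, one), h(plus(b, one))), h(plus(plus(b, one), b)))).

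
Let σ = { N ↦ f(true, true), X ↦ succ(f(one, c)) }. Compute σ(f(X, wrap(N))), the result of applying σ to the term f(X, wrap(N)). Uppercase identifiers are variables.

Replace each occurrence of N with f(true, true).
Replace each occurrence of X with succ(f(one, c)).
Result: f(succ(f(one, c)), wrap(f(true, true))).

f(succ(f(one, c)), wrap(f(true, true)))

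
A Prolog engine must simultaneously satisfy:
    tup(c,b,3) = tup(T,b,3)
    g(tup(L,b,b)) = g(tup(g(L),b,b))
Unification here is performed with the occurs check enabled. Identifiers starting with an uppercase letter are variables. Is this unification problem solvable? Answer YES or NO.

NO

Decompose tup/3: c = T,  b = b,  3 = 3.
Bind T := c; no other remaining equation mentions T.
Delete trivial equation b = b.
Delete trivial equation 3 = 3.
Decompose g/1: tup(L,b,b) = tup(g(L),b,b).
Decompose tup/3: L = g(L),  b = b,  b = b.
Occurs check fails: L occurs in g(L); the equation L = g(L) has no finite solution.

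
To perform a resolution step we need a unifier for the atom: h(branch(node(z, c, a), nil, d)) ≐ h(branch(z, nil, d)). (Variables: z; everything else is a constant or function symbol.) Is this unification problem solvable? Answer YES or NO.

NO

Decompose h/1: branch(node(z, c, a), nil, d) ≐ branch(z, nil, d).
Decompose branch/3: node(z, c, a) ≐ z,  nil ≐ nil,  d ≐ d.
Occurs check fails: z occurs in node(z, c, a); the equation z ≐ node(z, c, a) has no finite solution.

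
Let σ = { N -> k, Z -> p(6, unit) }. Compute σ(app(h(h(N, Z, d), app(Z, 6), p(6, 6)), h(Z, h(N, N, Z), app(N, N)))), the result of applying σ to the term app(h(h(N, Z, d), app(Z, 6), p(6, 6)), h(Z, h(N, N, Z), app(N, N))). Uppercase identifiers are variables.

Replace each occurrence of N with k.
Replace each occurrence of Z with p(6, unit).
Result: app(h(h(k, p(6, unit), d), app(p(6, unit), 6), p(6, 6)), h(p(6, unit), h(k, k, p(6, unit)), app(k, k))).

app(h(h(k, p(6, unit), d), app(p(6, unit), 6), p(6, 6)), h(p(6, unit), h(k, k, p(6, unit)), app(k, k)))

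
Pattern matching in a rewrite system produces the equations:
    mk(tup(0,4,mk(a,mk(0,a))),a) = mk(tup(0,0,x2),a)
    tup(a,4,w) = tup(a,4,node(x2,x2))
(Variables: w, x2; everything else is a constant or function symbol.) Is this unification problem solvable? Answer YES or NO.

Decompose mk/2: tup(0,4,mk(a,mk(0,a))) = tup(0,0,x2),  a = a.
Decompose tup/3: 0 = 0,  4 = 0,  mk(a,mk(0,a)) = x2.
Delete trivial equation 0 = 0.
Clash: constants 4 and 0 differ; no unifier exists.

NO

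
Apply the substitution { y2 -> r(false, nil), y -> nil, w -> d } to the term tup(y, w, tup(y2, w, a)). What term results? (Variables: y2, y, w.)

Replace each occurrence of y2 with r(false, nil).
Replace each occurrence of y with nil.
Replace each occurrence of w with d.
Result: tup(nil, d, tup(r(false, nil), d, a)).

tup(nil, d, tup(r(false, nil), d, a))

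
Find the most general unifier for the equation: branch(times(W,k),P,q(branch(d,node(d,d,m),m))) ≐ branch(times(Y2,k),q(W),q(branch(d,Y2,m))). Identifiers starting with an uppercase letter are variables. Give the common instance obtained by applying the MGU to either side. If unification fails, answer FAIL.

branch(times(node(d,d,m),k),q(node(d,d,m)),q(branch(d,node(d,d,m),m)))

Decompose branch/3: times(W,k) ≐ times(Y2,k),  P ≐ q(W),  q(branch(d,node(d,d,m),m)) ≐ q(branch(d,Y2,m)).
Decompose times/2: W ≐ Y2,  k ≐ k.
Bind W := Y2; substituting into the one remaining equation that mentions W gives: P ≐ q(Y2).
Delete trivial equation k ≐ k.
Bind P := q(Y2); no other remaining equation mentions P.
Decompose q/1: branch(d,node(d,d,m),m) ≐ branch(d,Y2,m).
Decompose branch/3: d ≐ d,  node(d,d,m) ≐ Y2,  m ≐ m.
Delete trivial equation d ≐ d.
Bind Y2 := node(d,d,m); no other remaining equation mentions Y2. Substituting into the earlier bindings gives W := node(d,d,m), P := q(node(d,d,m)).
Delete trivial equation m ≐ m.
Applying the MGU to either side gives branch(times(node(d,d,m),k),q(node(d,d,m)),q(branch(d,node(d,d,m),m))).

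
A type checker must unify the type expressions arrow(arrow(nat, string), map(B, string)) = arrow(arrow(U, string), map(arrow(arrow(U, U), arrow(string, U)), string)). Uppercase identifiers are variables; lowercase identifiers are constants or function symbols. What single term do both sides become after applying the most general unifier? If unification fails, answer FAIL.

Decompose arrow/2: arrow(nat, string) = arrow(U, string),  map(B, string) = map(arrow(arrow(U, U), arrow(string, U)), string).
Decompose arrow/2: nat = U,  string = string.
Bind U := nat; substituting into the one remaining equation that mentions U gives: map(B, string) = map(arrow(arrow(nat, nat), arrow(string, nat)), string).
Delete trivial equation string = string.
Decompose map/2: B = arrow(arrow(nat, nat), arrow(string, nat)),  string = string.
Bind B := arrow(arrow(nat, nat), arrow(string, nat)); no other remaining equation mentions B.
Delete trivial equation string = string.
Applying the MGU to either side gives arrow(arrow(nat, string), map(arrow(arrow(nat, nat), arrow(string, nat)), string)).

arrow(arrow(nat, string), map(arrow(arrow(nat, nat), arrow(string, nat)), string))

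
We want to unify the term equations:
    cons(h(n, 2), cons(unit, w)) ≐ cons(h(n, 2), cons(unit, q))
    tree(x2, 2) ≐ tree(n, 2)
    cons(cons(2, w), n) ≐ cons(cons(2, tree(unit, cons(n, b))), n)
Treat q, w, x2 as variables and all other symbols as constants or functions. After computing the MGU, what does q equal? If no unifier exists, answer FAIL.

tree(unit, cons(n, b))

Decompose cons/2: h(n, 2) ≐ h(n, 2),  cons(unit, w) ≐ cons(unit, q).
Delete trivial equation h(n, 2) ≐ h(n, 2).
Decompose cons/2: unit ≐ unit,  w ≐ q.
Delete trivial equation unit ≐ unit.
Bind w := q; substituting into the one remaining equation that mentions w gives: cons(cons(2, q), n) ≐ cons(cons(2, tree(unit, cons(n, b))), n).
Decompose tree/2: x2 ≐ n,  2 ≐ 2.
Bind x2 := n; no other remaining equation mentions x2.
Delete trivial equation 2 ≐ 2.
Decompose cons/2: cons(2, q) ≐ cons(2, tree(unit, cons(n, b))),  n ≐ n.
Decompose cons/2: 2 ≐ 2,  q ≐ tree(unit, cons(n, b)).
Delete trivial equation 2 ≐ 2.
Bind q := tree(unit, cons(n, b)); no other remaining equation mentions q. Substituting into the earlier binding gives w := tree(unit, cons(n, b)).
Delete trivial equation n ≐ n.
MGU = { w := tree(unit, cons(n, b)), x2 := n, q := tree(unit, cons(n, b)) }, so q := tree(unit, cons(n, b)).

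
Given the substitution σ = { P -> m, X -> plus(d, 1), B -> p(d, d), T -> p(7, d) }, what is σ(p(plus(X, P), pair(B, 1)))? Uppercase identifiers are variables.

Replace each occurrence of P with m.
Replace each occurrence of X with plus(d, 1).
Replace each occurrence of B with p(d, d).
Result: p(plus(plus(d, 1), m), pair(p(d, d), 1)).

p(plus(plus(d, 1), m), pair(p(d, d), 1))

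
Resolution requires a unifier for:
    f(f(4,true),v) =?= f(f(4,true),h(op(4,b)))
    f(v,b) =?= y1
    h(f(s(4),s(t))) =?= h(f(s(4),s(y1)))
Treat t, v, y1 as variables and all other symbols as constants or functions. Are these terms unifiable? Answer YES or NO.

YES

Decompose f/2: f(4,true) =?= f(4,true),  v =?= h(op(4,b)).
Delete trivial equation f(4,true) =?= f(4,true).
Bind v := h(op(4,b)); substituting into the one remaining equation that mentions v gives: f(h(op(4,b)),b) =?= y1.
Bind y1 := f(h(op(4,b)),b); substituting into the remaining equation gives: h(f(s(4),s(t))) =?= h(f(s(4),s(f(h(op(4,b)),b)))).
Decompose h/1: f(s(4),s(t)) =?= f(s(4),s(f(h(op(4,b)),b))).
Decompose f/2: s(4) =?= s(4),  s(t) =?= s(f(h(op(4,b)),b)).
Delete trivial equation s(4) =?= s(4).
Decompose s/1: t =?= f(h(op(4,b)),b).
Bind t := f(h(op(4,b)),b).
No equations remain and no clash or occurs-check failure arose, so a unifier exists.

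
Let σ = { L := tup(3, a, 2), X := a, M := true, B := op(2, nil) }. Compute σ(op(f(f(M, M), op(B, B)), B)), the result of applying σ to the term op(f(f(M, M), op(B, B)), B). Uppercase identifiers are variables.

op(f(f(true, true), op(op(2, nil), op(2, nil))), op(2, nil))

Replace each occurrence of M with true.
Replace each occurrence of B with op(2, nil).
Result: op(f(f(true, true), op(op(2, nil), op(2, nil))), op(2, nil)).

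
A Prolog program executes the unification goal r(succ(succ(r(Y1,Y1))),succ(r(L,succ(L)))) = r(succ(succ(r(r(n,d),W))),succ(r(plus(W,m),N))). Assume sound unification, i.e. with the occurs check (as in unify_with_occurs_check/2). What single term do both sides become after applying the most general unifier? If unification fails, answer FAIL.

r(succ(succ(r(r(n,d),r(n,d)))),succ(r(plus(r(n,d),m),succ(plus(r(n,d),m)))))

Decompose r/2: succ(succ(r(Y1,Y1))) = succ(succ(r(r(n,d),W))),  succ(r(L,succ(L))) = succ(r(plus(W,m),N)).
Decompose succ/1: succ(r(Y1,Y1)) = succ(r(r(n,d),W)).
Decompose succ/1: r(Y1,Y1) = r(r(n,d),W).
Decompose r/2: Y1 = r(n,d),  Y1 = W.
Bind Y1 := r(n,d); substituting into the one remaining equation that mentions Y1 gives: r(n,d) = W.
Bind W := r(n,d); substituting into the remaining equation gives: succ(r(L,succ(L))) = succ(r(plus(r(n,d),m),N)).
Decompose succ/1: r(L,succ(L)) = r(plus(r(n,d),m),N).
Decompose r/2: L = plus(r(n,d),m),  succ(L) = N.
Bind L := plus(r(n,d),m); substituting into the remaining equation gives: succ(plus(r(n,d),m)) = N.
Bind N := succ(plus(r(n,d),m)).
Applying the MGU to either side gives r(succ(succ(r(r(n,d),r(n,d)))),succ(r(plus(r(n,d),m),succ(plus(r(n,d),m))))).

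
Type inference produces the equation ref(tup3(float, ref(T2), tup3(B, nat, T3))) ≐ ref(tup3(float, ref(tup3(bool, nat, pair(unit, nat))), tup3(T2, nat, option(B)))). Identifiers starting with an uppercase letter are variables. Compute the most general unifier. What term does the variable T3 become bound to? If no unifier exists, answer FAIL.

option(tup3(bool, nat, pair(unit, nat)))

Decompose ref/1: tup3(float, ref(T2), tup3(B, nat, T3)) ≐ tup3(float, ref(tup3(bool, nat, pair(unit, nat))), tup3(T2, nat, option(B))).
Decompose tup3/3: float ≐ float,  ref(T2) ≐ ref(tup3(bool, nat, pair(unit, nat))),  tup3(B, nat, T3) ≐ tup3(T2, nat, option(B)).
Delete trivial equation float ≐ float.
Decompose ref/1: T2 ≐ tup3(bool, nat, pair(unit, nat)).
Bind T2 := tup3(bool, nat, pair(unit, nat)); substituting into the remaining equation gives: tup3(B, nat, T3) ≐ tup3(tup3(bool, nat, pair(unit, nat)), nat, option(B)).
Decompose tup3/3: B ≐ tup3(bool, nat, pair(unit, nat)),  nat ≐ nat,  T3 ≐ option(B).
Bind B := tup3(bool, nat, pair(unit, nat)); substituting into the one remaining equation that mentions B gives: T3 ≐ option(tup3(bool, nat, pair(unit, nat))).
Delete trivial equation nat ≐ nat.
Bind T3 := option(tup3(bool, nat, pair(unit, nat))).
MGU = { T2 -> tup3(bool, nat, pair(unit, nat)), B -> tup3(bool, nat, pair(unit, nat)), T3 -> option(tup3(bool, nat, pair(unit, nat))) }, so T3 -> option(tup3(bool, nat, pair(unit, nat))).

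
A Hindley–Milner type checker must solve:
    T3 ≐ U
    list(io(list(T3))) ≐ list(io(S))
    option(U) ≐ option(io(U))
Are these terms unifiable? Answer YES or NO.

Bind T3 := U; substituting into the one remaining equation that mentions T3 gives: list(io(list(U))) ≐ list(io(S)).
Decompose list/1: io(list(U)) ≐ io(S).
Decompose io/1: list(U) ≐ S.
Bind S := list(U); no other remaining equation mentions S.
Decompose option/1: U ≐ io(U).
Occurs check fails: U occurs in io(U); the equation U ≐ io(U) has no finite solution.

NO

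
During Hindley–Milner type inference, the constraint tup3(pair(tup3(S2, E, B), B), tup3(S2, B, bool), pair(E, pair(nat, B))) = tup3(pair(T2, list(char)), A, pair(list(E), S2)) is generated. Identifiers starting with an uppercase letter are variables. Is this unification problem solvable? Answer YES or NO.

Decompose tup3/3: pair(tup3(S2, E, B), B) = pair(T2, list(char)),  tup3(S2, B, bool) = A,  pair(E, pair(nat, B)) = pair(list(E), S2).
Decompose pair/2: tup3(S2, E, B) = T2,  B = list(char).
Bind T2 := tup3(S2, E, B); no other remaining equation mentions T2.
Bind B := list(char); substituting into the remaining equations gives: tup3(S2, list(char), bool) = A,  pair(E, pair(nat, list(char))) = pair(list(E), S2). Substituting into the earlier binding gives T2 := tup3(S2, E, list(char)).
Bind A := tup3(S2, list(char), bool); no other remaining equation mentions A.
Decompose pair/2: E = list(E),  pair(nat, list(char)) = S2.
Occurs check fails: E occurs in list(E); the equation E = list(E) has no finite solution.

NO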